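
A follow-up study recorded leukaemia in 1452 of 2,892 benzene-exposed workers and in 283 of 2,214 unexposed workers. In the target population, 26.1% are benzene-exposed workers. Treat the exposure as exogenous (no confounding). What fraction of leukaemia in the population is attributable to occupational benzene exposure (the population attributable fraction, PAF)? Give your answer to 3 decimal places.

PAF ≈ 0.433

p₁ = P(outcome | exposed) = 1452/2892 = 0.50207
p₀ = P(outcome | unexposed) = 283/2214 = 0.12782
Overall risk P(Y=1) = π·p₁ + (1−π)·p₀ = 0.261×0.50207 + 0.739×0.12782 = 0.2255.
Under exogeneity, PAF = [P(Y=1) − p₀] / P(Y=1).
PAF = (0.2255 − 0.12782) / 0.2255 ≈ 0.4332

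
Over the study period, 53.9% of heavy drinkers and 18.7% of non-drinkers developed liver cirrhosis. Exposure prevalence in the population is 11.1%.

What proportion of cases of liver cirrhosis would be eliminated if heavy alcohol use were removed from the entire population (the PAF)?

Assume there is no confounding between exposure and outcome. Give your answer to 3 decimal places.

PAF ≈ 0.173

p₁ = 0.539, p₀ = 0.187.
Overall risk P(Y=1) = π·p₁ + (1−π)·p₀ = 0.111×0.539 + 0.889×0.187 = 0.22607.
Under exogeneity, PAF = [P(Y=1) − p₀] / P(Y=1).
PAF = (0.22607 − 0.187) / 0.22607 ≈ 0.1728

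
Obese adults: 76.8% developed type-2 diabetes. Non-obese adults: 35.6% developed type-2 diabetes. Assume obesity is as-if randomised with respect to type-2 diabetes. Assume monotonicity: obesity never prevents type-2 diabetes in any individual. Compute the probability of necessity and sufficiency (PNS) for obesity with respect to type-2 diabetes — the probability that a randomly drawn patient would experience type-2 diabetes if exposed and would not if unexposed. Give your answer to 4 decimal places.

PNS ≈ 0.4120

p₁ = 0.768, p₀ = 0.356.
Under exogeneity and monotonicity, PNS = p₁ − p₀.
PNS = 0.768 − 0.356 = 0.412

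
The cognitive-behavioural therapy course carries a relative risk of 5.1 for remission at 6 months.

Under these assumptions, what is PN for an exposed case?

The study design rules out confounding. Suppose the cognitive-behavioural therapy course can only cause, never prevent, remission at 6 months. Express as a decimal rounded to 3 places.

PN ≈ 0.804

Under exogeneity and monotonicity, PN = (RR − 1) / RR = 1 − 1/RR.
PN = (5.1 − 1) / 5.1 = 4.1 / 5.1 ≈ 0.8039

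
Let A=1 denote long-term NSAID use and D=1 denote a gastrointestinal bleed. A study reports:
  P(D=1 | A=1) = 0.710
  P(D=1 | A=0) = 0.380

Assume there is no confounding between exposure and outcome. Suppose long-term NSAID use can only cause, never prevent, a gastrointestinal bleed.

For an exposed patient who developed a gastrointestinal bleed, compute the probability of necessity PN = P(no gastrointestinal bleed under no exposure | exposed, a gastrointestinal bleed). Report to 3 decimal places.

Let p₁ = 0.71, p₀ = 0.38.
Under exogeneity and monotonicity, PN = (p₁ − p₀) / p₁.
PN = (0.71 − 0.38) / 0.71 = 0.33 / 0.71 ≈ 0.4648

PN ≈ 0.465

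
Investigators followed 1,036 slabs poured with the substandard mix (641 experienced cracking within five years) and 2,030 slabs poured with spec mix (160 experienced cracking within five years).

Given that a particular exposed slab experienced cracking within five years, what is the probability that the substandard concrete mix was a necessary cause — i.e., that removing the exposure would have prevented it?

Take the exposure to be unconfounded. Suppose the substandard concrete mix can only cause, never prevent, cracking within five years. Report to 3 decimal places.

p₁ = P(outcome | exposed) = 641/1036 = 0.61873
p₀ = P(outcome | unexposed) = 160/2030 = 0.078818
Under exogeneity and monotonicity, PN = (p₁ − p₀) / p₁.
PN = (0.61873 − 0.078818) / 0.61873 = 0.53991 / 0.61873 ≈ 0.8726

PN ≈ 0.873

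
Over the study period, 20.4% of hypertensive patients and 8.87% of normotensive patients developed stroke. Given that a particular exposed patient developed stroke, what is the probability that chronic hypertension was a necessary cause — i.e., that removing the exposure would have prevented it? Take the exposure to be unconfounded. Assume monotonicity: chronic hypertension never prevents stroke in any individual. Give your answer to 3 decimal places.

p₁ = 0.204, p₀ = 0.0887.
Under exogeneity and monotonicity, PN = (p₁ − p₀) / p₁.
PN = (0.204 − 0.0887) / 0.204 = 0.1153 / 0.204 ≈ 0.5652

PN ≈ 0.565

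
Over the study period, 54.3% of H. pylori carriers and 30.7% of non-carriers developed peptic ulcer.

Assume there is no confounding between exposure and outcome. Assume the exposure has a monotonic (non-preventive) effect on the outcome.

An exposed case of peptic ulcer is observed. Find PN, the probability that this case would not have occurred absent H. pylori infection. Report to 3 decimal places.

p₁ = 0.543, p₀ = 0.307.
Under exogeneity and monotonicity, PN = (p₁ − p₀) / p₁.
PN = (0.543 − 0.307) / 0.543 = 0.236 / 0.543 ≈ 0.4346

PN ≈ 0.435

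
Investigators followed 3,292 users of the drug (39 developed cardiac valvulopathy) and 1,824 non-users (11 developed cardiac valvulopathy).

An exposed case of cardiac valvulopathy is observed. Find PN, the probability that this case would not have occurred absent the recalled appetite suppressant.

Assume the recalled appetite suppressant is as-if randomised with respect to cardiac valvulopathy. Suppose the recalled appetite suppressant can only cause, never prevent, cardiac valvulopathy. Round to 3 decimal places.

PN ≈ 0.491

p₁ = P(outcome | exposed) = 39/3292 = 0.011847
p₀ = P(outcome | unexposed) = 11/1824 = 0.0060307
Under exogeneity and monotonicity, PN = (p₁ − p₀) / p₁.
PN = (0.011847 − 0.0060307) / 0.011847 = 0.0058162 / 0.011847 ≈ 0.4909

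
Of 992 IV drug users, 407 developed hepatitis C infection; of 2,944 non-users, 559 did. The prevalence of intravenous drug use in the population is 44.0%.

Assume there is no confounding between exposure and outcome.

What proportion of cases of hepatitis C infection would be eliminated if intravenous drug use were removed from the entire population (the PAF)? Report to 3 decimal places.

p₁ = P(outcome | exposed) = 407/992 = 0.41028
p₀ = P(outcome | unexposed) = 559/2944 = 0.18988
Overall risk P(Y=1) = π·p₁ + (1−π)·p₀ = 0.44×0.41028 + 0.56×0.18988 = 0.28686.
Under exogeneity, PAF = [P(Y=1) − p₀] / P(Y=1).
PAF = (0.28686 − 0.18988) / 0.28686 ≈ 0.3381

PAF ≈ 0.338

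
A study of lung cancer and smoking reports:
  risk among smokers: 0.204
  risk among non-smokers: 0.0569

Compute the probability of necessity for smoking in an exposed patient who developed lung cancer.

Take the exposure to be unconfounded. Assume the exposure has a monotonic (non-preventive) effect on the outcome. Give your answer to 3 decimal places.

Let p₁ = 0.204, p₀ = 0.0569.
Under exogeneity and monotonicity, PN = (p₁ − p₀) / p₁.
PN = (0.204 − 0.0569) / 0.204 = 0.1471 / 0.204 ≈ 0.7211

PN ≈ 0.721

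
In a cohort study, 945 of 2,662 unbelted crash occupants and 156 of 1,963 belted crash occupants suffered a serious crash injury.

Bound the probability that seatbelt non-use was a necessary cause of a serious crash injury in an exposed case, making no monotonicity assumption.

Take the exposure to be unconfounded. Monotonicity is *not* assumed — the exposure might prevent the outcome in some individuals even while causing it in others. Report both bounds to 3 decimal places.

p₁ = P(outcome | exposed) = 945/2662 = 0.355
p₀ = P(outcome | unexposed) = 156/1963 = 0.07947
Under exogeneity alone the bounds on PN are max{0,(p₁−p₀)/p₁} ≤ PN ≤ min{1,(1−p₀)/p₁}.
  lower = (p₁ − p₀)/p₁ = 0.27553 / 0.355 ≈ 0.7761
  upper = min{1, (1 − p₀)/p₁} = 0.92053 / 0.355 ≈ 2.5931 → capped at 1

0.776 ≤ PN ≤ 1.000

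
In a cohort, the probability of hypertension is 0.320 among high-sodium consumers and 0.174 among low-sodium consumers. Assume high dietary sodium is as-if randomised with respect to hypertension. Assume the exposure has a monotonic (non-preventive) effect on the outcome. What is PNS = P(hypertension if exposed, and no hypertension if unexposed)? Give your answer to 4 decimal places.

PNS ≈ 0.1460

Let p₁ = 0.32, p₀ = 0.174.
Under exogeneity and monotonicity, PNS = p₁ − p₀.
PNS = 0.32 − 0.174 = 0.146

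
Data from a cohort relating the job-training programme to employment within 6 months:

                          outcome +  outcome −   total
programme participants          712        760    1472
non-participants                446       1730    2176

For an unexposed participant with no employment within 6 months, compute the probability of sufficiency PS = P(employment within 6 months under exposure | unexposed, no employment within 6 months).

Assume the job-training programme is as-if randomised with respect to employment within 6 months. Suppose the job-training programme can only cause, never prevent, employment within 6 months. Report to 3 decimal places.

PS ≈ 0.351

p₁ = P(outcome | exposed) = 712/1472 = 0.4837
p₀ = P(outcome | unexposed) = 446/2176 = 0.20496
Under exogeneity and monotonicity, PS = (p₁ − p₀) / (1 − p₀).
PS = (0.4837 − 0.20496) / (1 − 0.20496) = 0.27873 / 0.79504 ≈ 0.3506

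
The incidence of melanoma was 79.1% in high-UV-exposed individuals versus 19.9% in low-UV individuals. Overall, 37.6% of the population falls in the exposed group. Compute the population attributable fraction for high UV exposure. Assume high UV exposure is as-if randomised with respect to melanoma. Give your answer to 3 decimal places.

PAF ≈ 0.528

p₁ = 0.791, p₀ = 0.199.
Overall risk P(Y=1) = π·p₁ + (1−π)·p₀ = 0.376×0.791 + 0.624×0.199 = 0.42159.
Under exogeneity, PAF = [P(Y=1) − p₀] / P(Y=1).
PAF = (0.42159 − 0.199) / 0.42159 ≈ 0.5280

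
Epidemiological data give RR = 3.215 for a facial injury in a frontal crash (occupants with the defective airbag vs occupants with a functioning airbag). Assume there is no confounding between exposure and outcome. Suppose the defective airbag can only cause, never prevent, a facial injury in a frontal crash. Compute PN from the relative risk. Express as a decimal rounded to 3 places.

Under exogeneity and monotonicity, PN = (RR − 1) / RR = 1 − 1/RR.
PN = (3.215 − 1) / 3.215 = 2.215 / 3.215 ≈ 0.6890

PN ≈ 0.689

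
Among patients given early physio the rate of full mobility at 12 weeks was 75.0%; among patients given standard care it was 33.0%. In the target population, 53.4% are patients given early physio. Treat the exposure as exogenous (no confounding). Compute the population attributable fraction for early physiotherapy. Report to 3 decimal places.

PAF ≈ 0.405

p₁ = 0.75, p₀ = 0.33.
Overall risk P(Y=1) = π·p₁ + (1−π)·p₀ = 0.534×0.75 + 0.466×0.33 = 0.55428.
Under exogeneity, PAF = [P(Y=1) − p₀] / P(Y=1).
PAF = (0.55428 − 0.33) / 0.55428 ≈ 0.4046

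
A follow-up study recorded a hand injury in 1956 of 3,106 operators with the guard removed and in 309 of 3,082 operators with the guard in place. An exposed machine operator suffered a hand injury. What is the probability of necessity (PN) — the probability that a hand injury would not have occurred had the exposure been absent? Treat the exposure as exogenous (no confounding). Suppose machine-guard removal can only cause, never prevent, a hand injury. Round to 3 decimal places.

p₁ = P(outcome | exposed) = 1956/3106 = 0.62975
p₀ = P(outcome | unexposed) = 309/3082 = 0.10026
Under exogeneity and monotonicity, PN = (p₁ − p₀) / p₁.
PN = (0.62975 − 0.10026) / 0.62975 = 0.52949 / 0.62975 ≈ 0.8408

PN ≈ 0.841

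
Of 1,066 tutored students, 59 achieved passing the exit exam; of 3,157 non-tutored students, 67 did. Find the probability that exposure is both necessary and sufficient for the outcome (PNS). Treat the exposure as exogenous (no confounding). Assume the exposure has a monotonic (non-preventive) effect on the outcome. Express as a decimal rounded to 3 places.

p₁ = P(outcome | exposed) = 59/1066 = 0.055347
p₀ = P(outcome | unexposed) = 67/3157 = 0.021223
Under exogeneity and monotonicity, PNS = p₁ − p₀.
PNS = 0.055347 − 0.021223 = 0.034124

PNS ≈ 0.034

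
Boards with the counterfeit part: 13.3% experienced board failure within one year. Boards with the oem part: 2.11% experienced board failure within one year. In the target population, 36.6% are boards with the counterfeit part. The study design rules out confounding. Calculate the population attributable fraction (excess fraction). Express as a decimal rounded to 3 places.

p₁ = 0.133, p₀ = 0.0211.
Overall risk P(Y=1) = π·p₁ + (1−π)·p₀ = 0.366×0.133 + 0.634×0.0211 = 0.062055.
Under exogeneity, PAF = [P(Y=1) − p₀] / P(Y=1).
PAF = (0.062055 − 0.0211) / 0.062055 ≈ 0.6600

PAF ≈ 0.660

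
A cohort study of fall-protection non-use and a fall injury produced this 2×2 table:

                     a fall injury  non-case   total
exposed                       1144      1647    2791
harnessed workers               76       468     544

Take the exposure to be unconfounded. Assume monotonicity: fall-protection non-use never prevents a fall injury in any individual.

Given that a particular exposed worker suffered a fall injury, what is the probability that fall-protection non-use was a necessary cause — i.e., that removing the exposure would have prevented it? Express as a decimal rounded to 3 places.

PN ≈ 0.659

p₁ = P(outcome | exposed) = 1144/2791 = 0.40989
p₀ = P(outcome | unexposed) = 76/544 = 0.13971
Under exogeneity and monotonicity, PN = (p₁ − p₀) / p₁.
PN = (0.40989 − 0.13971) / 0.40989 = 0.27018 / 0.40989 ≈ 0.6592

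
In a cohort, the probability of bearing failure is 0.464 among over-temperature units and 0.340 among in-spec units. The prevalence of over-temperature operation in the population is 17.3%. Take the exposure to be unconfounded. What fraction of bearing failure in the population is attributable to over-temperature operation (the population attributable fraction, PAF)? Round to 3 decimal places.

Let p₁ = 0.464, p₀ = 0.34.
Overall risk P(Y=1) = π·p₁ + (1−π)·p₀ = 0.173×0.464 + 0.827×0.34 = 0.36145.
Under exogeneity, PAF = [P(Y=1) − p₀] / P(Y=1).
PAF = (0.36145 − 0.34) / 0.36145 ≈ 0.0593

PAF ≈ 0.059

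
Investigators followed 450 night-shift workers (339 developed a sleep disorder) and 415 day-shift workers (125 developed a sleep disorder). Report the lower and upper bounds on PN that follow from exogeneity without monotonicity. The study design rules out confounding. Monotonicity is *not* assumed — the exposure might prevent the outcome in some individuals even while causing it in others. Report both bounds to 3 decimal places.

0.600 ≤ PN ≤ 0.928

p₁ = P(outcome | exposed) = 339/450 = 0.75333
p₀ = P(outcome | unexposed) = 125/415 = 0.3012
Under exogeneity alone the bounds on PN are max{0,(p₁−p₀)/p₁} ≤ PN ≤ min{1,(1−p₀)/p₁}.
  lower = (p₁ − p₀)/p₁ = 0.45213 / 0.75333 ≈ 0.6002
  upper = min{1, (1 − p₀)/p₁} = 0.6988 / 0.75333 ≈ 0.9276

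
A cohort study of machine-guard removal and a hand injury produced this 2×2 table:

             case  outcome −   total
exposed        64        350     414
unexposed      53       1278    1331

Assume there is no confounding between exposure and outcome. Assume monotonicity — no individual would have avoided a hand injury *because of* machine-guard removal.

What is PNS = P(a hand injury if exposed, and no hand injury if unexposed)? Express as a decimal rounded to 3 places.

PNS ≈ 0.115

p₁ = P(outcome | exposed) = 64/414 = 0.15459
p₀ = P(outcome | unexposed) = 53/1331 = 0.03982
Under exogeneity and monotonicity, PNS = p₁ − p₀.
PNS = 0.15459 − 0.03982 = 0.11477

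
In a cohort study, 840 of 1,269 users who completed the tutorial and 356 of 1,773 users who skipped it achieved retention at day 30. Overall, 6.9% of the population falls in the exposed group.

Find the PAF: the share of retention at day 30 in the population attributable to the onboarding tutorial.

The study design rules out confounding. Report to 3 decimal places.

PAF ≈ 0.137

p₁ = P(outcome | exposed) = 840/1269 = 0.66194
p₀ = P(outcome | unexposed) = 356/1773 = 0.20079
Overall risk P(Y=1) = π·p₁ + (1−π)·p₀ = 0.069×0.66194 + 0.931×0.20079 = 0.23261.
Under exogeneity, PAF = [P(Y=1) − p₀] / P(Y=1).
PAF = (0.23261 − 0.20079) / 0.23261 ≈ 0.1368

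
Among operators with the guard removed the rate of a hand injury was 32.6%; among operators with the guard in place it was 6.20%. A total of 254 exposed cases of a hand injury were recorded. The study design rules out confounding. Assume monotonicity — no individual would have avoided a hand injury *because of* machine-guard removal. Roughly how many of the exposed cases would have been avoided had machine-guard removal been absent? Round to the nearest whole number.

p₁ = 0.326, p₀ = 0.062.
PN = (p₁ − p₀)/p₁ = (0.326 − 0.062) / 0.326 ≈ 0.80982.
Attributable cases ≈ PN × (exposed cases) = 0.80982 × 254 ≈ 205.69.

about 206 cases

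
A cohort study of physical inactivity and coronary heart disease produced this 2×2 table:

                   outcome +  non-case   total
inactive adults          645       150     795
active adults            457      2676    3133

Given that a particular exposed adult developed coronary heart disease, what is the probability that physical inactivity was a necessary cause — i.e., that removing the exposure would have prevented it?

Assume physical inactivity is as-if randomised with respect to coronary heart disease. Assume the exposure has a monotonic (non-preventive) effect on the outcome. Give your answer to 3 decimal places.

PN ≈ 0.820

p₁ = P(outcome | exposed) = 645/795 = 0.81132
p₀ = P(outcome | unexposed) = 457/3133 = 0.14587
Under exogeneity and monotonicity, PN = (p₁ − p₀) / p₁.
PN = (0.81132 − 0.14587) / 0.81132 = 0.66545 / 0.81132 ≈ 0.8202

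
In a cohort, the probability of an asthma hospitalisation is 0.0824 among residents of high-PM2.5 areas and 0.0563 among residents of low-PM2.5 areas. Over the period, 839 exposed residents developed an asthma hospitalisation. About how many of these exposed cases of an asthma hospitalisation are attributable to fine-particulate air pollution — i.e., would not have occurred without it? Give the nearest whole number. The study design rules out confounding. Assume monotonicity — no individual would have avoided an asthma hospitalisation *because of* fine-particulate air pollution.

Let p₁ = 0.0824, p₀ = 0.0563.
PN = (p₁ − p₀)/p₁ = (0.0824 − 0.0563) / 0.0824 ≈ 0.31675.
Attributable cases ≈ PN × (exposed cases) = 0.31675 × 839 ≈ 265.75.

about 266 cases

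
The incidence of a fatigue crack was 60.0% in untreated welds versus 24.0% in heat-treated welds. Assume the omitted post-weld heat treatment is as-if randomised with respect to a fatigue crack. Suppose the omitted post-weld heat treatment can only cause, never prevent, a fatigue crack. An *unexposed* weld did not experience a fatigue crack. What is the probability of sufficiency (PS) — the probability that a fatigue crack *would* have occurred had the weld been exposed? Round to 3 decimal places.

PS ≈ 0.474

p₁ = 0.6, p₀ = 0.24.
Under exogeneity and monotonicity, PS = (p₁ − p₀) / (1 − p₀).
PS = (0.6 − 0.24) / (1 − 0.24) = 0.36 / 0.76 ≈ 0.4737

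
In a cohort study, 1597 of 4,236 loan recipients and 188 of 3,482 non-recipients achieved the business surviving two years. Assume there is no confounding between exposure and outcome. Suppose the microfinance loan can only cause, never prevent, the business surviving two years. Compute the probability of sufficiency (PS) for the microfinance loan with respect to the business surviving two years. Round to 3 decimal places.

p₁ = P(outcome | exposed) = 1597/4236 = 0.37701
p₀ = P(outcome | unexposed) = 188/3482 = 0.053992
Under exogeneity and monotonicity, PS = (p₁ − p₀) / (1 − p₀).
PS = (0.37701 − 0.053992) / (1 − 0.053992) = 0.32301 / 0.94601 ≈ 0.3415

PS ≈ 0.341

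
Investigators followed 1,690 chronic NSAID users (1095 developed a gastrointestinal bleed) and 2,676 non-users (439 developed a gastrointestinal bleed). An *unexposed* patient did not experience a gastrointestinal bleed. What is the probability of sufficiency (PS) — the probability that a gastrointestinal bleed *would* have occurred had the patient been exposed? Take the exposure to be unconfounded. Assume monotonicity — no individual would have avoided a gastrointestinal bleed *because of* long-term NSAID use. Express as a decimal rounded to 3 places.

PS ≈ 0.579

p₁ = P(outcome | exposed) = 1095/1690 = 0.64793
p₀ = P(outcome | unexposed) = 439/2676 = 0.16405
Under exogeneity and monotonicity, PS = (p₁ − p₀) / (1 − p₀).
PS = (0.64793 − 0.16405) / (1 − 0.16405) = 0.48388 / 0.83595 ≈ 0.5788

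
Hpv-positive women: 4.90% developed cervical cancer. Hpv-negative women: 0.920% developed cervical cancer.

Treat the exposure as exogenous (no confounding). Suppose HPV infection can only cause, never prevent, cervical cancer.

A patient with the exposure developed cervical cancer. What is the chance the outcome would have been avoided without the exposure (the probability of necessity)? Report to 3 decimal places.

PN ≈ 0.812

p₁ = 0.049, p₀ = 0.0092.
Under exogeneity and monotonicity, PN = (p₁ − p₀) / p₁.
PN = (0.049 − 0.0092) / 0.049 = 0.0398 / 0.049 ≈ 0.8122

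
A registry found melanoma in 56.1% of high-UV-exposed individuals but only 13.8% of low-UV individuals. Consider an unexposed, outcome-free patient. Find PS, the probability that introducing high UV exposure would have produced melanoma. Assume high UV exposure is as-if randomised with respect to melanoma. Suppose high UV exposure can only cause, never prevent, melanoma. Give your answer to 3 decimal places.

p₁ = 0.561, p₀ = 0.138.
Under exogeneity and monotonicity, PS = (p₁ − p₀) / (1 − p₀).
PS = (0.561 − 0.138) / (1 − 0.138) = 0.423 / 0.862 ≈ 0.4907

PS ≈ 0.491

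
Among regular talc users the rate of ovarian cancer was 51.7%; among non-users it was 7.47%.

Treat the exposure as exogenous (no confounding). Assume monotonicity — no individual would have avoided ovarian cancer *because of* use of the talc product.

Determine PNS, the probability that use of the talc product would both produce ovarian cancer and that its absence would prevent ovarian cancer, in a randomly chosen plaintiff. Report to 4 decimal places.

PNS ≈ 0.4423

p₁ = 0.517, p₀ = 0.0747.
Under exogeneity and monotonicity, PNS = p₁ − p₀.
PNS = 0.517 − 0.0747 = 0.4423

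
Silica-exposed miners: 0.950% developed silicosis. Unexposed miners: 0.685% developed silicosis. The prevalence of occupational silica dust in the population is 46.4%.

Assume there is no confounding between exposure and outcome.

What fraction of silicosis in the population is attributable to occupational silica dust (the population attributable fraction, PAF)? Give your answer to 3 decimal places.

p₁ = 0.0095, p₀ = 0.00685.
Overall risk P(Y=1) = π·p₁ + (1−π)·p₀ = 0.464×0.0095 + 0.536×0.00685 = 0.0080796.
Under exogeneity, PAF = [P(Y=1) − p₀] / P(Y=1).
PAF = (0.0080796 − 0.00685) / 0.0080796 ≈ 0.1522

PAF ≈ 0.152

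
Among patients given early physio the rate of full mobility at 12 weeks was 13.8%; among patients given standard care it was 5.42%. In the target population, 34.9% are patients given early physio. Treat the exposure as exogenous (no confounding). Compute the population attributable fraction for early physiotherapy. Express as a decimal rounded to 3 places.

PAF ≈ 0.350

p₁ = 0.138, p₀ = 0.0542.
Overall risk P(Y=1) = π·p₁ + (1−π)·p₀ = 0.349×0.138 + 0.651×0.0542 = 0.083446.
Under exogeneity, PAF = [P(Y=1) − p₀] / P(Y=1).
PAF = (0.083446 − 0.0542) / 0.083446 ≈ 0.3505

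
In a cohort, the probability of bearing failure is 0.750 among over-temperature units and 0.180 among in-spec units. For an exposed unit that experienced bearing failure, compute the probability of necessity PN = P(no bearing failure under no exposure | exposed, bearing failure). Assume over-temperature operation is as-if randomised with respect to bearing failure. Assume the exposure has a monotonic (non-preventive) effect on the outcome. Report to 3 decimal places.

Let p₁ = 0.75, p₀ = 0.18.
Under exogeneity and monotonicity, PN = (p₁ − p₀) / p₁.
PN = (0.75 − 0.18) / 0.75 = 0.57 / 0.75 ≈ 0.7600

PN ≈ 0.760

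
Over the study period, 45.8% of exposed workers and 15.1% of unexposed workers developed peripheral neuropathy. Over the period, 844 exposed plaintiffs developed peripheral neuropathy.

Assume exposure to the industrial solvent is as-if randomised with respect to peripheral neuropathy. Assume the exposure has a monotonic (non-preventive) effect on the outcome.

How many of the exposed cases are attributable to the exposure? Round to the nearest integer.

about 566 cases

p₁ = 0.458, p₀ = 0.151.
PN = (p₁ − p₀)/p₁ = (0.458 − 0.151) / 0.458 ≈ 0.67031.
Attributable cases ≈ PN × (exposed cases) = 0.67031 × 844 ≈ 565.74.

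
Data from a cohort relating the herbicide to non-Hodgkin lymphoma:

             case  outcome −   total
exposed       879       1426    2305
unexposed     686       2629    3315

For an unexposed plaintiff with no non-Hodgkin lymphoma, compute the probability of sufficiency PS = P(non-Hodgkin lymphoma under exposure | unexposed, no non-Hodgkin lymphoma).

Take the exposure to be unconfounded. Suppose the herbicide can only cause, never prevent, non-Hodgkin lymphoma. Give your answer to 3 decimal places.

PS ≈ 0.220

p₁ = P(outcome | exposed) = 879/2305 = 0.38134
p₀ = P(outcome | unexposed) = 686/3315 = 0.20694
Under exogeneity and monotonicity, PS = (p₁ − p₀)/(1 − p₀).
PS = (0.38134 − 0.20694) / 0.79306 ≈ 0.2199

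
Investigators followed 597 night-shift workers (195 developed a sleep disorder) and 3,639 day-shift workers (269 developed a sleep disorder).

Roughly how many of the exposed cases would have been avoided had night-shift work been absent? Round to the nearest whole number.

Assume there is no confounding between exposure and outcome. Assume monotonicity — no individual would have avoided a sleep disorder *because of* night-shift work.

p₁ = P(outcome | exposed) = 195/597 = 0.32663
p₀ = P(outcome | unexposed) = 269/3639 = 0.073921
PN = (p₁ − p₀)/p₁ = (0.32663 − 0.073921) / 0.32663 ≈ 0.77369.
Attributable cases ≈ PN × (exposed cases) = 0.77369 × 195 ≈ 150.87.

about 151 cases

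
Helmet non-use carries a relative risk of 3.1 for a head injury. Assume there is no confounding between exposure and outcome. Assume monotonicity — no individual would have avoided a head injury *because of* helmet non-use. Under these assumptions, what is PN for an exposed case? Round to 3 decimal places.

Under exogeneity and monotonicity, PN = (RR − 1) / RR = 1 − 1/RR.
PN = (3.1 − 1) / 3.1 = 2.1 / 3.1 ≈ 0.6774

PN ≈ 0.677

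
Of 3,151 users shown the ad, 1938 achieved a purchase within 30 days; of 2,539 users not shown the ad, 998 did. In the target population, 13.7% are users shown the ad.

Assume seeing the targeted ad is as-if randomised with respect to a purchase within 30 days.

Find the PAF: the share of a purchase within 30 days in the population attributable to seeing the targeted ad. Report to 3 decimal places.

PAF ≈ 0.072

p₁ = P(outcome | exposed) = 1938/3151 = 0.61504
p₀ = P(outcome | unexposed) = 998/2539 = 0.39307
Overall risk P(Y=1) = π·p₁ + (1−π)·p₀ = 0.137×0.61504 + 0.863×0.39307 = 0.42348.
Under exogeneity, PAF = [P(Y=1) − p₀] / P(Y=1).
PAF = (0.42348 − 0.39307) / 0.42348 ≈ 0.0718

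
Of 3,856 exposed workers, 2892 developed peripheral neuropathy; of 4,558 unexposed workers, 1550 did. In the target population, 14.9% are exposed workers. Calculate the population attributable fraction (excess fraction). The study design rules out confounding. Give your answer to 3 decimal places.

PAF ≈ 0.152

p₁ = P(outcome | exposed) = 2892/3856 = 0.75
p₀ = P(outcome | unexposed) = 1550/4558 = 0.34006
Overall risk P(Y=1) = π·p₁ + (1−π)·p₀ = 0.149×0.75 + 0.851×0.34006 = 0.40114.
Under exogeneity, PAF = [P(Y=1) − p₀] / P(Y=1).
PAF = (0.40114 − 0.34006) / 0.40114 ≈ 0.1523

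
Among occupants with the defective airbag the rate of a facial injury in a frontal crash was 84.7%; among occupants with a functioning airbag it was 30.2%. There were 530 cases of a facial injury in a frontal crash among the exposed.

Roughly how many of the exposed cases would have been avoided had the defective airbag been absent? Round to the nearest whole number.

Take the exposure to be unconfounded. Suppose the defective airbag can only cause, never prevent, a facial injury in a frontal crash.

about 341 cases

p₁ = 0.847, p₀ = 0.302.
PN = (p₁ − p₀)/p₁ = (0.847 − 0.302) / 0.847 ≈ 0.64345.
Attributable cases ≈ PN × (exposed cases) = 0.64345 × 530 ≈ 341.03.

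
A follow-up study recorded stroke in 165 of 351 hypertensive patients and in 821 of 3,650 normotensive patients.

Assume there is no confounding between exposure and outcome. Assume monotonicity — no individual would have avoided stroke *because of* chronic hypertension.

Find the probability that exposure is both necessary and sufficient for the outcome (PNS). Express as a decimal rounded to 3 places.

p₁ = P(outcome | exposed) = 165/351 = 0.47009
p₀ = P(outcome | unexposed) = 821/3650 = 0.22493
Under exogeneity and monotonicity, PNS = p₁ − p₀.
PNS = 0.47009 − 0.22493 = 0.24515

PNS ≈ 0.245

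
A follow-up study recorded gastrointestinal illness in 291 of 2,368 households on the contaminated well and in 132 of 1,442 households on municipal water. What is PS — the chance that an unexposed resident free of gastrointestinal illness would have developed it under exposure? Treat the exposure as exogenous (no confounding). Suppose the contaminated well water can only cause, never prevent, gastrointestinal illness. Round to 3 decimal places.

p₁ = P(outcome | exposed) = 291/2368 = 0.12289
p₀ = P(outcome | unexposed) = 132/1442 = 0.09154
Under exogeneity and monotonicity, PS = (p₁ − p₀) / (1 − p₀).
PS = (0.12289 − 0.09154) / (1 − 0.09154) = 0.031349 / 0.90846 ≈ 0.0345

PS ≈ 0.035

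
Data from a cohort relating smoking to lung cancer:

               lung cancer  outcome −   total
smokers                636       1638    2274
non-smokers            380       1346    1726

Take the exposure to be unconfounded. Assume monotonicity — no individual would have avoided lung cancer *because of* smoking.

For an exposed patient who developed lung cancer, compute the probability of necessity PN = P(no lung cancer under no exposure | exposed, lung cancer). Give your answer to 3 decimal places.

PN ≈ 0.213

p₁ = P(outcome | exposed) = 636/2274 = 0.27968
p₀ = P(outcome | unexposed) = 380/1726 = 0.22016
Under exogeneity and monotonicity, PN = (p₁ − p₀) / p₁.
PN = (0.27968 − 0.22016) / 0.27968 = 0.059521 / 0.27968 ≈ 0.2128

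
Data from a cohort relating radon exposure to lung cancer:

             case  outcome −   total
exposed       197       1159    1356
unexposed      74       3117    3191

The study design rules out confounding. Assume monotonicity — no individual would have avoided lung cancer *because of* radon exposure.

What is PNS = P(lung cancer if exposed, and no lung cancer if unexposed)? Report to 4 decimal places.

p₁ = P(outcome | exposed) = 197/1356 = 0.14528
p₀ = P(outcome | unexposed) = 74/3191 = 0.02319
Under exogeneity and monotonicity, PNS = p₁ − p₀.
PNS = 0.14528 − 0.02319 = 0.12209

PNS ≈ 0.1221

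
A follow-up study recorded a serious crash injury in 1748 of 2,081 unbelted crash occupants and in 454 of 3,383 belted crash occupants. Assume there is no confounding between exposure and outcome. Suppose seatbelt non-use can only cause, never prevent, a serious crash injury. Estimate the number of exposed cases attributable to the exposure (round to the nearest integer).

about 1469 cases

p₁ = P(outcome | exposed) = 1748/2081 = 0.83998
p₀ = P(outcome | unexposed) = 454/3383 = 0.1342
PN = (p₁ − p₀)/p₁ = (0.83998 − 0.1342) / 0.83998 ≈ 0.84023.
Attributable cases ≈ PN × (exposed cases) = 0.84023 × 1748 ≈ 1468.73.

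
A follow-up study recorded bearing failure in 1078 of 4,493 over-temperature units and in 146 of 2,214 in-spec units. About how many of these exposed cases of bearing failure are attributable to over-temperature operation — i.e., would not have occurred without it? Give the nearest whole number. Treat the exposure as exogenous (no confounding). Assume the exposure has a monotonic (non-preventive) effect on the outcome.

p₁ = P(outcome | exposed) = 1078/4493 = 0.23993
p₀ = P(outcome | unexposed) = 146/2214 = 0.065944
PN = (p₁ − p₀)/p₁ = (0.23993 − 0.065944) / 0.23993 ≈ 0.72515.
Attributable cases ≈ PN × (exposed cases) = 0.72515 × 1078 ≈ 781.71.

about 782 cases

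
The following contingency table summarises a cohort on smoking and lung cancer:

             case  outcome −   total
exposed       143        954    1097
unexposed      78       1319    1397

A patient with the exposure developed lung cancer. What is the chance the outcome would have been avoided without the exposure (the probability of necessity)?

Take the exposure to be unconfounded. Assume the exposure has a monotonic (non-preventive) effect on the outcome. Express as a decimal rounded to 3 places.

p₁ = P(outcome | exposed) = 143/1097 = 0.13036
p₀ = P(outcome | unexposed) = 78/1397 = 0.055834
Under exogeneity and monotonicity, PN = (p₁ − p₀) / p₁.
PN = (0.13036 − 0.055834) / 0.13036 = 0.074522 / 0.13036 ≈ 0.5717

PN ≈ 0.572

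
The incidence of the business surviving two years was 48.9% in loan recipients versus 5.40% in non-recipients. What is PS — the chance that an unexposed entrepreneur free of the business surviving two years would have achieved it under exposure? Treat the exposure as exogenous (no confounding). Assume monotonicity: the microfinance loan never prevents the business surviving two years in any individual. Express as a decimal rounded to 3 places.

p₁ = 0.489, p₀ = 0.054.
Under exogeneity and monotonicity, PS = (p₁ − p₀) / (1 − p₀).
PS = (0.489 − 0.054) / (1 − 0.054) = 0.435 / 0.946 ≈ 0.4598

PS ≈ 0.460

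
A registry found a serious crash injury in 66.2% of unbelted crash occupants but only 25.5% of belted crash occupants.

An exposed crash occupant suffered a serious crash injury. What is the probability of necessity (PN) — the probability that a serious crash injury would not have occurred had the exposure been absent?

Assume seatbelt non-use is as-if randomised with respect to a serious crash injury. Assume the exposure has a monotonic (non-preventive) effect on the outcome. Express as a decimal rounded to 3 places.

PN ≈ 0.615

p₁ = 0.662, p₀ = 0.255.
Under exogeneity and monotonicity, PN = (p₁ − p₀) / p₁.
PN = (0.662 − 0.255) / 0.662 = 0.407 / 0.662 ≈ 0.6148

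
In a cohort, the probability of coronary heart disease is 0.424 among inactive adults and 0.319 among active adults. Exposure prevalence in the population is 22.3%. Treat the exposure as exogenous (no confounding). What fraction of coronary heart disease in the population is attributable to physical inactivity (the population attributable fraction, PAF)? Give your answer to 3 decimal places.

PAF ≈ 0.068

Let p₁ = 0.424, p₀ = 0.319.
Overall risk P(Y=1) = π·p₁ + (1−π)·p₀ = 0.223×0.424 + 0.777×0.319 = 0.34242.
Under exogeneity, PAF = [P(Y=1) − p₀] / P(Y=1).
PAF = (0.34242 − 0.319) / 0.34242 ≈ 0.0684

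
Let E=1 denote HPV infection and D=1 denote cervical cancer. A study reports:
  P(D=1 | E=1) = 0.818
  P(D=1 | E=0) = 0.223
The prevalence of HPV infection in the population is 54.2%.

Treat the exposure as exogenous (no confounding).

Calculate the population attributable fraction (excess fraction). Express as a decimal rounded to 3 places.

PAF ≈ 0.591

Let p₁ = 0.818, p₀ = 0.223.
Overall risk P(Y=1) = π·p₁ + (1−π)·p₀ = 0.542×0.818 + 0.458×0.223 = 0.54549.
Under exogeneity, PAF = [P(Y=1) − p₀] / P(Y=1).
PAF = (0.54549 − 0.223) / 0.54549 ≈ 0.5912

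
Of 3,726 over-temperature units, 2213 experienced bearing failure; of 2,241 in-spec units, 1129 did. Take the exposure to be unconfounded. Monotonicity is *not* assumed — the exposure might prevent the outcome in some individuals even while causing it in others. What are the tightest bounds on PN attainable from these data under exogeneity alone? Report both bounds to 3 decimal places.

p₁ = P(outcome | exposed) = 2213/3726 = 0.59393
p₀ = P(outcome | unexposed) = 1129/2241 = 0.50379
Under exogeneity alone the bounds on PN are max{0,(p₁−p₀)/p₁} ≤ PN ≤ min{1,(1−p₀)/p₁}.
  lower = (p₁ − p₀)/p₁ = 0.090142 / 0.59393 ≈ 0.1518
  upper = min{1, (1 − p₀)/p₁} = 0.49621 / 0.59393 ≈ 0.8355

0.152 ≤ PN ≤ 0.835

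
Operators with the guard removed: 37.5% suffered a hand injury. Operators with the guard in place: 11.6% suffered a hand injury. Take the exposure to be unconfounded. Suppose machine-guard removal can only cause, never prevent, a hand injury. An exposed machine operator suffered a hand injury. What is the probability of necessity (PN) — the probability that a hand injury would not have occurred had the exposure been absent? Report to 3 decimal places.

p₁ = 0.375, p₀ = 0.116.
Under exogeneity and monotonicity, PN = (p₁ − p₀) / p₁.
PN = (0.375 − 0.116) / 0.375 = 0.259 / 0.375 ≈ 0.6907

PN ≈ 0.691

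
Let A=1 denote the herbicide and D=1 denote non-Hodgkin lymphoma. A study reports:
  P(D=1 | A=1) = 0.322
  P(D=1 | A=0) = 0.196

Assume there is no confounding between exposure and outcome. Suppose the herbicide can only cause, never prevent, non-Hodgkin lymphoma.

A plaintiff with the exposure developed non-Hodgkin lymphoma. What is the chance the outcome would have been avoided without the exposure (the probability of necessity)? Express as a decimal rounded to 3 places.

Let p₁ = 0.322, p₀ = 0.196.
Under exogeneity and monotonicity, PN = (p₁ − p₀) / p₁.
PN = (0.322 − 0.196) / 0.322 = 0.126 / 0.322 ≈ 0.3913

PN ≈ 0.391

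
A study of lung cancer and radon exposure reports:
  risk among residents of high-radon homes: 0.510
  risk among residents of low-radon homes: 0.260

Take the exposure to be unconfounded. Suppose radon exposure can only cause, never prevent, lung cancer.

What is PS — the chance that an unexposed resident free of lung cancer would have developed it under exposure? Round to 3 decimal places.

Let p₁ = 0.51, p₀ = 0.26.
Under exogeneity and monotonicity, PS = (p₁ − p₀) / (1 − p₀).
PS = (0.51 − 0.26) / (1 − 0.26) = 0.25 / 0.74 ≈ 0.3378

PS ≈ 0.338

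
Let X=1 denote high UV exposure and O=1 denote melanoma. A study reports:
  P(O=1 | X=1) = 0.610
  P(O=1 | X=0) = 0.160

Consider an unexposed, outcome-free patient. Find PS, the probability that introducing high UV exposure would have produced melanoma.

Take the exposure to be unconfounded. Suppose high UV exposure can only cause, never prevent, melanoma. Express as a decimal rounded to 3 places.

PS ≈ 0.536

Let p₁ = 0.61, p₀ = 0.16.
Under exogeneity and monotonicity, PS = (p₁ − p₀) / (1 − p₀).
PS = (0.61 − 0.16) / (1 − 0.16) = 0.45 / 0.84 ≈ 0.5357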